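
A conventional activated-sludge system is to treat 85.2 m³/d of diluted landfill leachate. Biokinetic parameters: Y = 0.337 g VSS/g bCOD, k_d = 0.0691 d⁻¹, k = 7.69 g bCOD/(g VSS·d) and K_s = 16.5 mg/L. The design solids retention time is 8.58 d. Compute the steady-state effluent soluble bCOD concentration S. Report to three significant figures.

For a completely mixed reactor with recycle the Lawrence–McCarty relation gives S = K_s·(1 + k_d·θ_c) / [θ_c·(Y·k − k_d) − 1] = 16.5 × (1 + 0.0691 × 8.58) / [8.58 × (0.337 × 7.69 − 0.0691) − 1] = 26.28 / 20.64 = 1.273 mg/L.

S ≈ 1.27 mg/L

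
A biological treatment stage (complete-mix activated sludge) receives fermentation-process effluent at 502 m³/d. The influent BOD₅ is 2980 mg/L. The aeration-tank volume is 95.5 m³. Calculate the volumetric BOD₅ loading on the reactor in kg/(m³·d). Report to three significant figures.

L_v ≈ 15.7 kg BOD₅/(m³·d)

Volumetric loading L_v = Q·S₀ / V = 502 × 2980 g/m³ / 95.50 m³ = 15665 g/(m³·d) = 15.66 kg BOD₅/(m³·d).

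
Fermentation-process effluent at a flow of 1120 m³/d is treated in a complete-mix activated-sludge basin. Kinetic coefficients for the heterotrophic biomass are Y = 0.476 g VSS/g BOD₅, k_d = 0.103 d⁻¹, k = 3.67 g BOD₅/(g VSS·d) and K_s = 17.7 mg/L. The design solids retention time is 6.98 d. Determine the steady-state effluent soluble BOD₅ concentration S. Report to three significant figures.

S ≈ 2.90 mg/L

From the Monod/SRT balance for a CMAS, S = K_s·(1+k_d θ_c)/[θ_c·(Y k − k_d) − 1] = 17.7 × (1 + 0.103 × 6.98) / [6.98 × (0.476 × 3.67 − 0.103) − 1] = 30.43 / 10.47 = 2.905 mg/L.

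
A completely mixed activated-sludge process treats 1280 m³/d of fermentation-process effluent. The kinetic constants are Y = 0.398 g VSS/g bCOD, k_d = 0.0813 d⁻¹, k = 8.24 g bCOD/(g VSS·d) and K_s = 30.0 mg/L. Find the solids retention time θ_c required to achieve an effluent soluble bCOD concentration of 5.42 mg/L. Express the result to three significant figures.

From 1/θ_c = Y·k·S/(K_s + S) − k_d: Y·k·S/(K_s+S) = 0.398 × 8.24 × 5.42 / (30.0 + 5.42) = 0.5018 d⁻¹.
1/θ_c = 0.5018 − 0.0813 = 0.4205 d⁻¹, so θ_c = 2.378 d.

θ_c ≈ 2.38 d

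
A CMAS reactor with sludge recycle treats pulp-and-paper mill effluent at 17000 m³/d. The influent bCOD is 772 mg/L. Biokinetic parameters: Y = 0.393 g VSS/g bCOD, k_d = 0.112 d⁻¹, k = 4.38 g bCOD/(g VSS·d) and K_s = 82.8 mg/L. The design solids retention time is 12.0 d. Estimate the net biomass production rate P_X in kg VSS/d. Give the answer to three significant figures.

From the Monod/SRT balance for a CMAS, S = K_s·(1+k_d θ_c)/[θ_c·(Y k − k_d) − 1] = 82.8 × (1 + 0.112 × 12.0) / [12.0 × (0.393 × 4.38 − 0.112) − 1] = 194.1 / 18.31 = 10.60 mg/L.
Observed yield with endogenous decay: Y_obs = Y / (1 + k_d·θ_c) = 0.393 / (1 + 0.112 × 12.0) = 0.393 / 2.344 = 0.1677 g VSS/g bCOD.
Q·(S₀ − S) = 17000 × (772 − 10.6) × 10⁻³ = 12944 kg/d removed.
So the net sludge growth is P_X = 0.1677 × 12944 = 2170 kg VSS/d.

P_X ≈ 2170 kg VSS/d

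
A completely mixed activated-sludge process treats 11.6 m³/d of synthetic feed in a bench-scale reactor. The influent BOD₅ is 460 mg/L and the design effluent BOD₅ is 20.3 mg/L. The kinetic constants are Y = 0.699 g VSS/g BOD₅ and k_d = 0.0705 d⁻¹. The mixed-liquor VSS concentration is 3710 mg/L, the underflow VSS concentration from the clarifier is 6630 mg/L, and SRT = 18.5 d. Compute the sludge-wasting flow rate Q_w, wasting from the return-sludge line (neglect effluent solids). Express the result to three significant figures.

Q_w ≈ 0.233 m³/d

From the SRT design equation V = Y Q (S₀−S) θ_c / [X (1 + k_d θ_c)] = 0.699 × 11.6 × (460 − 20.3) × 18.5 / [3710 × (1 + 0.0705 × 18.5)] = 6.6×10^4 / 8549 = 7.715 m³.
θ_c = V·X/(Q_w·X_r) when wasting from the recycle, so Q_w = V·X/(θ_c·X_r) = 7.715 × 3710 / (18.5 × 6630) = 0.2334 m³/d.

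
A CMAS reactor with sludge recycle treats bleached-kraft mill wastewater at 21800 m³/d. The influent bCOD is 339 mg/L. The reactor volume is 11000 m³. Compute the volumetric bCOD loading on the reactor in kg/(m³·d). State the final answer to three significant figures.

L_v = Q S₀ / V = 21800 × 339 × 10⁻³ / 11000 = 0.6718 kg/(m³·d).

L_v ≈ 0.672 kg bCOD/(m³·d)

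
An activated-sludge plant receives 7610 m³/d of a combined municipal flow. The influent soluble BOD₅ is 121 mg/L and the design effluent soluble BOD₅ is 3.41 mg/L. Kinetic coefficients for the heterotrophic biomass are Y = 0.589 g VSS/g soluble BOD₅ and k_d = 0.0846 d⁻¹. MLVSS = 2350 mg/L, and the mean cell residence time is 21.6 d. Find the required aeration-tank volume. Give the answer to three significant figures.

Steady-state biomass mass balance: V·X·(1 + k_d·θ_c) = Y·Q·(S₀ − S)·θ_c, so V = 0.589 × 7610 × (121 − 3.41) × 21.6 / [2350 × (1 + 0.0846 × 21.6)] = 1.14×10^7 / 6644 = 1713 m³.

V ≈ 1710 m³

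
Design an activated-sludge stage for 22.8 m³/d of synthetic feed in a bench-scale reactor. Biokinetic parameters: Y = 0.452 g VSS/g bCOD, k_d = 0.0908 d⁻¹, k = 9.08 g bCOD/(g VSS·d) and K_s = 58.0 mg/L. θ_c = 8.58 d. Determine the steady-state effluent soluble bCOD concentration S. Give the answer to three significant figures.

S ≈ 3.09 mg/L

Effluent substrate depends only on kinetics and SRT: S = K_s(1 + k_d θ_c) / [θ_c(Yk − k_d) − 1] = 58.0 × (1 + 0.0908 × 8.58) / [8.58 × (0.452 × 9.08 − 0.0908) − 1] = 103.2 / 33.43 = 3.086 mg/L.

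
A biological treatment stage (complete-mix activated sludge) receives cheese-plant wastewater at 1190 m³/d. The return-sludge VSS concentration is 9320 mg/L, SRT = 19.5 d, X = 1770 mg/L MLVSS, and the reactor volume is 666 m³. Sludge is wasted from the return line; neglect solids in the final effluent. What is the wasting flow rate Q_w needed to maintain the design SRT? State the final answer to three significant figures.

Q_w ≈ 6.49 m³/d

Q_w = (V·X)/(θ_c X_r) = 666.0 × 1770 / (19.5 × 9320) = 6.486 m³/d.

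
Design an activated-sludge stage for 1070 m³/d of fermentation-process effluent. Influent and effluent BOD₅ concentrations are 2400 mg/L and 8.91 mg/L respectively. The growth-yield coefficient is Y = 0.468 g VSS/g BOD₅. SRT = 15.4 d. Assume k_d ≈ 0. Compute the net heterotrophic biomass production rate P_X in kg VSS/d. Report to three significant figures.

Since k_d ≈ 0, Y_obs = Y = 0.468 g VSS/g BOD₅.
Mass of BOD₅ removed per day: Q(S₀ − S) = 1070 × 2391 g/m³ = 2558 kg/d.
Net biomass production P_X = Y_obs × Q·(S₀ − S) = 0.4680 × 2558 = 1197 kg VSS/d.

P_X ≈ 1200 kg VSS/d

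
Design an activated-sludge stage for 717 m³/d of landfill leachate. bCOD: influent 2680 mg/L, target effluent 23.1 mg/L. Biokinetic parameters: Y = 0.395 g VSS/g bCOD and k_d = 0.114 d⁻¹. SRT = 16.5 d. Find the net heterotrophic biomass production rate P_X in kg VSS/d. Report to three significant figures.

P_X ≈ 261 kg VSS/d

Y_obs = Y / (1 + k_d θ_c) = 0.395 / (1 + 0.114 × 16.5) = 0.395 / 2.881 = 0.1371.
Q·(S₀ − S) = 717 × (2680 − 23.1) × 10⁻³ = 1905 kg/d removed.
So the net sludge growth is P_X = 0.1371 × 1905 = 261.2 kg VSS/d.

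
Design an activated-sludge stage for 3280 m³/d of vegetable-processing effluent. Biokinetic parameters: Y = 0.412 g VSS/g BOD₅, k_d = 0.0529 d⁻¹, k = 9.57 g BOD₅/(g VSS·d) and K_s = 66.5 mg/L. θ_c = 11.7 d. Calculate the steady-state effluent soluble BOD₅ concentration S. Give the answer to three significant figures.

S ≈ 2.42 mg/L

Effluent substrate depends only on kinetics and SRT: S = K_s(1 + k_d θ_c) / [θ_c(Yk − k_d) − 1] = 66.5 × (1 + 0.0529 × 11.7) / [11.7 × (0.412 × 9.57 − 0.0529) − 1] = 107.7 / 44.51 = 2.419 mg/L.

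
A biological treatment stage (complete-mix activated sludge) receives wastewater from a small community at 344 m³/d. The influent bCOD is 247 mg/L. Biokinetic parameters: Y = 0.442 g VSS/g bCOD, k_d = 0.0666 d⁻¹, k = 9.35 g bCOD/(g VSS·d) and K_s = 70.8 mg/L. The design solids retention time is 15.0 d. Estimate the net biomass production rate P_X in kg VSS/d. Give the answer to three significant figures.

For a completely mixed reactor with recycle the Lawrence–McCarty relation gives S = K_s·(1 + k_d·θ_c) / [θ_c·(Y·k − k_d) − 1] = 70.8 × (1 + 0.0666 × 15.0) / [15.0 × (0.442 × 9.35 − 0.0666) − 1] = 141.5 / 59.99 = 2.359 mg/L.
The observed yield is Y_obs = Y/(1 + k_d·θ_c) = 0.442 / (1 + 0.0666 × 15.0) = 0.442 / 1.999 = 0.2211 g VSS per g bCOD removed.
Mass of bCOD removed per day: Q(S₀ − S) = 344 × 244.6 g/m³ = 84.16 kg/d.
Net biomass production P_X = Y_obs × Q·(S₀ − S) = 0.2211 × 84.16 = 18.61 kg VSS/d.

P_X ≈ 18.6 kg VSS/d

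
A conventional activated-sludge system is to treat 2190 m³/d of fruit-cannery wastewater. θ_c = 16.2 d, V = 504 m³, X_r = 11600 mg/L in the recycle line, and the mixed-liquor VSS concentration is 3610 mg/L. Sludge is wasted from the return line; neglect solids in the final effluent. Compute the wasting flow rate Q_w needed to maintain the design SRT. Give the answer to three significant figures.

Q_w ≈ 9.68 m³/d

Q_w = (V·X)/(θ_c X_r) = 504.0 × 3610 / (16.2 × 11600) = 9.682 m³/d.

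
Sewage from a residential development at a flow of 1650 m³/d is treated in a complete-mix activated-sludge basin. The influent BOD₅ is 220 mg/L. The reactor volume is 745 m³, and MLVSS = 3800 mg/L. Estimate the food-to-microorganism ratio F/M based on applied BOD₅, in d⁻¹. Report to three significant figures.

Food-to-microorganism ratio F/M = Q S₀ / (V X) = 1650 × 220 / (745.0 × 3800) = 0.1282 d⁻¹.

F/M ≈ 0.128 d⁻¹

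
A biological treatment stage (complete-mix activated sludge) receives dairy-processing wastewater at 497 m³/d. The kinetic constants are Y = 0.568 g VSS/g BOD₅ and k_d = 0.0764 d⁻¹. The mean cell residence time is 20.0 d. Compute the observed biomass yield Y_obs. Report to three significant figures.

Y_obs ≈ 0.225 g VSS/g BOD₅

Correct the yield for decay: Y_obs = Y/(1 + k_d θ_c) = 0.568 / (1 + 0.0764 × 20.0) = 0.568 / 2.528 = 0.2247.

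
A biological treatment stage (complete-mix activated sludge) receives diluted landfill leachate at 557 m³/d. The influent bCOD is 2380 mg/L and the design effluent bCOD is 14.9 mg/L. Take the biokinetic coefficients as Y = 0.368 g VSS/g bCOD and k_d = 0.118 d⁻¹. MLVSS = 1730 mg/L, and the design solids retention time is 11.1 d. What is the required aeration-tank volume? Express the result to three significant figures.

Rearranging the biomass balance for a CMAS with decay, V = Y·Q·ΔS·θ_c / [X·(1+k_d θ_c)] = 0.368 × 557 × (2380 − 14.9) × 11.1 / [1730 × (1 + 0.118 × 11.1)] = 5.38×10^6 / 3996 = 1347 m³.

V ≈ 1350 m³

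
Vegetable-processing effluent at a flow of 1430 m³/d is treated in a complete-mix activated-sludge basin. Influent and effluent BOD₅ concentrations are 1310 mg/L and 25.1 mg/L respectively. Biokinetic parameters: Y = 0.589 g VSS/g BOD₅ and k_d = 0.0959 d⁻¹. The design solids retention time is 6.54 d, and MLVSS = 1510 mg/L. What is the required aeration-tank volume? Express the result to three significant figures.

From the SRT design equation V = Y Q (S₀−S) θ_c / [X (1 + k_d θ_c)] = 0.589 × 1430 × (1310 − 25.1) × 6.54 / [1510 × (1 + 0.0959 × 6.54)] = 7.08×10^6 / 2457 = 2881 m³.

V ≈ 2880 m³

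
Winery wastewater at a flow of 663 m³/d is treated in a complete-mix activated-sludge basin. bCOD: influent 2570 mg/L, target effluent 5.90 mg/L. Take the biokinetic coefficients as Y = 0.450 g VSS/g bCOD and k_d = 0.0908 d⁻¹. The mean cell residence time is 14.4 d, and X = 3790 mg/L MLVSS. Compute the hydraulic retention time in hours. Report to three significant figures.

τ ≈ 45.6 h

From the SRT design equation V = Y Q (S₀−S) θ_c / [X (1 + k_d θ_c)] = 0.450 × 663 × (2570 − 5.90) × 14.4 / [3790 × (1 + 0.0908 × 14.4)] = 1.1×10^7 / 8746 = 1260 m³.
Hydraulic retention time τ = V/Q = 1260 / 663 = 1.900 d = 45.60 h.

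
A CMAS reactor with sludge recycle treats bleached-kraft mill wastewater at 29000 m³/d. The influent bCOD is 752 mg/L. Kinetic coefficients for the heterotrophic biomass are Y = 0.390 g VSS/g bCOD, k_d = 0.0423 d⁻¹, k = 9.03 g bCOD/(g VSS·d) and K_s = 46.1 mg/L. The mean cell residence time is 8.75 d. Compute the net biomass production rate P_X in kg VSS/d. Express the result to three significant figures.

For a completely mixed reactor with recycle the Lawrence–McCarty relation gives S = K_s·(1 + k_d·θ_c) / [θ_c·(Y·k − k_d) − 1] = 46.1 × (1 + 0.0423 × 8.75) / [8.75 × (0.390 × 9.03 − 0.0423) − 1] = 63.16 / 29.44 = 2.145 mg/L.
Y_obs = Y / (1 + k_d θ_c) = 0.390 / (1 + 0.0423 × 8.75) = 0.390 / 1.370 = 0.2846.
Q·(S₀ − S) = 29000 × (752 − 2.15) × 10⁻³ = 21746 kg/d removed.
So the net sludge growth is P_X = 0.2846 × 21746 = 6190 kg VSS/d.

P_X ≈ 6190 kg VSS/d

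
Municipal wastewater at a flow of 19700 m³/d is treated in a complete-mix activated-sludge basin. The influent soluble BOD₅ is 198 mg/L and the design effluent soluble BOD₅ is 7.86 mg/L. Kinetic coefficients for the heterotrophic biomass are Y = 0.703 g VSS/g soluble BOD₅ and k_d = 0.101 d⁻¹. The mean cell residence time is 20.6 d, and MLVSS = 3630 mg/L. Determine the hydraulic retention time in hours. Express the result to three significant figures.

Steady-state biomass mass balance: V·X·(1 + k_d·θ_c) = Y·Q·(S₀ − S)·θ_c, so V = 0.703 × 19700 × (198 − 7.86) × 20.6 / [3630 × (1 + 0.101 × 20.6)] = 5.42×10^7 / 11183 = 4851 m³.
τ = V/Q = 4851/19700 = 0.2462 d, or 5.910 h.

τ ≈ 5.91 h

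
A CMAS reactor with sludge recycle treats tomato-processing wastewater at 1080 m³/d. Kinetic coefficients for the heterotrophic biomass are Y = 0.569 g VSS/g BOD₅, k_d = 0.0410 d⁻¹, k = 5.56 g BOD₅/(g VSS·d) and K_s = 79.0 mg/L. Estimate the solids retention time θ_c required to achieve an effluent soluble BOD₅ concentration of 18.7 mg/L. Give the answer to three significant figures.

θ_c ≈ 1.77 d

At the target effluent, Y k S/(K_s+S) = 0.569×5.56×18.7/97.70 = 0.6055 d⁻¹.
θ_c = 1/(μ − k_d) = 1/(0.6055 − 0.0410) = 1/0.5645 = 1.771 d.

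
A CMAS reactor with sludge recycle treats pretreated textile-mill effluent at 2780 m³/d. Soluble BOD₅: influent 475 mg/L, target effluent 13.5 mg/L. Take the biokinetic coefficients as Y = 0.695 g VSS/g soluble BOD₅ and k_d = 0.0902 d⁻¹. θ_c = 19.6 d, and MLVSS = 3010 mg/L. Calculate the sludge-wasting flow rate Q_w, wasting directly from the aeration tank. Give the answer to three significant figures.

From the SRT design equation V = Y Q (S₀−S) θ_c / [X (1 + k_d θ_c)] = 0.695 × 2780 × (475 − 13.5) × 19.6 / [3010 × (1 + 0.0902 × 19.6)] = 1.75×10^7 / 8331 = 2098 m³.
With mixed-liquor wasting, θ_c = V/Q_w, so Q_w = V/θ_c = 2098/19.6 = 107.0 m³/d.

Q_w ≈ 107 m³/d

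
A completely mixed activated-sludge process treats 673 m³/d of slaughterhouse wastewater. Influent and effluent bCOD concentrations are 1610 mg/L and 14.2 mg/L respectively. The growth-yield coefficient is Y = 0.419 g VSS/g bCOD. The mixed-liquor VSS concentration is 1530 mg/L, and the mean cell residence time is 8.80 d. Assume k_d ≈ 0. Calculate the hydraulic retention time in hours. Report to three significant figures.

V·X = Y·Q·ΔS·θ_c gives V = 0.419 × 673 × (1610 − 14.2) × 8.80 / 1530 = 2588 m³.
Hydraulic retention time τ = V/Q = 2588 / 673 = 3.846 d = 92.30 h.

τ ≈ 92.3 h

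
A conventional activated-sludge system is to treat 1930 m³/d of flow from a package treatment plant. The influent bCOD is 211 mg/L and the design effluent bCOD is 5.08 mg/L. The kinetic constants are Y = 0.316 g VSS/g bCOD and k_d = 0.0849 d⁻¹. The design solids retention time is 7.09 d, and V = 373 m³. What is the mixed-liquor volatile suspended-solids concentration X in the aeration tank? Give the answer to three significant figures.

X ≈ 1490 mg/L

X = Y·Q·ΔS·θ_c / [V·(1 + k_d θ_c)] = 0.316 × 1930 × (211 − 5.08) × 7.09 / [373 × (1 + 0.0849 × 7.09)] = 1490 mg/L.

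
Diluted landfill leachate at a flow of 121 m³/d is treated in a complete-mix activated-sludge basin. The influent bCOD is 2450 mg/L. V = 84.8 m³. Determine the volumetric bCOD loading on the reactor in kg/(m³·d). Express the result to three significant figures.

L_v ≈ 3.50 kg bCOD/(m³·d)

Volumetric loading L_v = Q·S₀ / V = 121 × 2450 g/m³ / 84.80 m³ = 3496 g/(m³·d) = 3.496 kg bCOD/(m³·d).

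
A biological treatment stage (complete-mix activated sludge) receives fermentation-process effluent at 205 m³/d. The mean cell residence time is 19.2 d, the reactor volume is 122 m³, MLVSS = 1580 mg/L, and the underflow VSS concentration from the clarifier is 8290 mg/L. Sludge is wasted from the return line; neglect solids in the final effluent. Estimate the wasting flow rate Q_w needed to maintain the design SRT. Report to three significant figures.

Q_w = (V·X)/(θ_c X_r) = 122.0 × 1580 / (19.2 × 8290) = 1.211 m³/d.

Q_w ≈ 1.21 m³/d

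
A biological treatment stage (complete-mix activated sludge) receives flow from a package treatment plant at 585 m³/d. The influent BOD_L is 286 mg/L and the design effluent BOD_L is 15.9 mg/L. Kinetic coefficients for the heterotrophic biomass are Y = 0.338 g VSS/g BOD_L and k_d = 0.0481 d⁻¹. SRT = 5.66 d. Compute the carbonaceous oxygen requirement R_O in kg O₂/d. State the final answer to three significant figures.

Correct the yield for decay: Y_obs = Y/(1 + k_d θ_c) = 0.338 / (1 + 0.0481 × 5.66) = 0.338 / 1.272 = 0.2657.
Mass of BOD_L removed per day: Q(S₀ − S) = 585 × 270.1 g/m³ = 158.0 kg/d.
Net sludge production P_X = 0.2657 × 158.0 = 41.98 kg VSS/d.
R_O = Q·ΔS − 1.42 P_X = 158.0 − 59.61 = 98.40 kg O₂/d.

R_O ≈ 98.4 kg O₂/d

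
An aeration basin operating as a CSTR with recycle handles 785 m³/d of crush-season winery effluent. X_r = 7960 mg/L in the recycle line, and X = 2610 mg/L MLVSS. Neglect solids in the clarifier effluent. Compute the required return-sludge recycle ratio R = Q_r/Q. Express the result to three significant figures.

R ≈ 0.488

Solids balance on the clarifier gives (1+R)X = R·X_r, so R = X/(X_r − X) = 2610 / (7960 − 2610) = 0.4879.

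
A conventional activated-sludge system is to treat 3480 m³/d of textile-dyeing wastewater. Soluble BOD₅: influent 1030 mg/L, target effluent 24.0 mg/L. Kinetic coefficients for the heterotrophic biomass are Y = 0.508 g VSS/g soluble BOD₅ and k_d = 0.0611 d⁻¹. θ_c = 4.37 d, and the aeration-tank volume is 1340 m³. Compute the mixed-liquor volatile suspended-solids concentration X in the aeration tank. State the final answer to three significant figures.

X ≈ 4580 mg/L

From V·X·(1 + k_d·θ_c) = Y·Q·(S₀ − S)·θ_c: X = 0.508 × 3480 × (1030 − 24.0) × 4.37 / [1340 × (1 + 0.0611 × 4.37)] = 4578 mg/L.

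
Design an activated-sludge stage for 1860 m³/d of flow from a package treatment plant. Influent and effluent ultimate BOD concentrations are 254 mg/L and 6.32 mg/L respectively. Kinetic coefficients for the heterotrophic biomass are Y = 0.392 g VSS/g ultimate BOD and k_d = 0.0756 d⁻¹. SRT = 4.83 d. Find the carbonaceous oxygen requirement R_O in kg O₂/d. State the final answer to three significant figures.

Observed yield with endogenous decay: Y_obs = Y / (1 + k_d·θ_c) = 0.392 / (1 + 0.0756 × 4.83) = 0.392 / 1.365 = 0.2871 g VSS/g ultimate BOD.
Mass of ultimate BOD removed per day: Q(S₀ − S) = 1860 × 247.7 g/m³ = 460.7 kg/d.
P_X = Y_obs·Q·(S₀ − S) = 0.2871 × 460.7 = 132.3 kg VSS/d.
R_O = Q·(S₀ − S) − 1.42·P_X = 460.7 − 1.42 × 132.3 = 272.8 kg O₂/d.

R_O ≈ 273 kg O₂/d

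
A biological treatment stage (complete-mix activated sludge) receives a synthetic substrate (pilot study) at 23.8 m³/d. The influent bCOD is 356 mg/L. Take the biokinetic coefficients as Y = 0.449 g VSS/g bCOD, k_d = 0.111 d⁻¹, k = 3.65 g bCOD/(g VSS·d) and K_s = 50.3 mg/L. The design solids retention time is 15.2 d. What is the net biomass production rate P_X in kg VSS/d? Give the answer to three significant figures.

For a completely mixed reactor with recycle the Lawrence–McCarty relation gives S = K_s·(1 + k_d·θ_c) / [θ_c·(Y·k − k_d) − 1] = 50.3 × (1 + 0.111 × 15.2) / [15.2 × (0.449 × 3.65 − 0.111) − 1] = 135.2 / 22.22 = 6.082 mg/L.
Y_obs = Y / (1 + k_d θ_c) = 0.449 / (1 + 0.111 × 15.2) = 0.449 / 2.687 = 0.1671.
Q·(S₀ − S) = 23.8 × (356 − 6.08) × 10⁻³ = 8.328 kg/d removed.
Biomass produced: P_X = Y_obs·Q·ΔS = 0.1671 × 8.328 ≈ 1.392 kg VSS/d.

P_X ≈ 1.39 kg VSS/d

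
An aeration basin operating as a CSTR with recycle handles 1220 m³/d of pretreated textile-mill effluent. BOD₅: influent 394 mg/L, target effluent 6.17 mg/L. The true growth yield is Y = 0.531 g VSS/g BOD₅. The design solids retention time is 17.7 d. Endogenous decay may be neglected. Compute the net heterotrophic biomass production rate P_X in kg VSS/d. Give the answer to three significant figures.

With endogenous decay neglected, the observed yield equals the true yield: Y_obs = Y = 0.531 g VSS/g BOD₅.
Mass of BOD₅ removed per day: Q(S₀ − S) = 1220 × 387.8 g/m³ = 473.2 kg/d.
P_X = Y_obs · Q(S₀ − S) = 0.5310 × 473.2 = 251.2 kg VSS/d.

P_X ≈ 251 kg VSS/d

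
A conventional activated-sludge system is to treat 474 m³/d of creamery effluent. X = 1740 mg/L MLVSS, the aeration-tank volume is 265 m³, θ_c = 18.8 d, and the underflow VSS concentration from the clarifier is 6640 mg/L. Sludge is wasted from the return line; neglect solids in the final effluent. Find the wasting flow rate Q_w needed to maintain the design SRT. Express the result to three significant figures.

Q_w ≈ 3.69 m³/d

Wasting from the return line (neglecting effluent solids): Q_w = V·X / (θ_c·X_r) = 265.0 × 1740 / (18.8 × 6640) = 3.694 m³/d.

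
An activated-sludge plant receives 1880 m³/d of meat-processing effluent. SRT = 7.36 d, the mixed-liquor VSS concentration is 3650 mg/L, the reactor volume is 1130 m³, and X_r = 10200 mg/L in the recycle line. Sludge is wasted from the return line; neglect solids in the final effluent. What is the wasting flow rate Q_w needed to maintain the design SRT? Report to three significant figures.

Wasting from the return line (neglecting effluent solids): Q_w = V·X / (θ_c·X_r) = 1130 × 3650 / (7.36 × 10200) = 54.94 m³/d.

Q_w ≈ 54.9 m³/d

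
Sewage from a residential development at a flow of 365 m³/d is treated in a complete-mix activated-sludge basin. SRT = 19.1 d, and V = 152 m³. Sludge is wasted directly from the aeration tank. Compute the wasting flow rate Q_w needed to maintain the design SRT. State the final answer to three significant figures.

With mixed-liquor wasting, θ_c = V/Q_w, so Q_w = V/θ_c = 152.0/19.1 = 7.958 m³/d.

Q_w ≈ 7.96 m³/d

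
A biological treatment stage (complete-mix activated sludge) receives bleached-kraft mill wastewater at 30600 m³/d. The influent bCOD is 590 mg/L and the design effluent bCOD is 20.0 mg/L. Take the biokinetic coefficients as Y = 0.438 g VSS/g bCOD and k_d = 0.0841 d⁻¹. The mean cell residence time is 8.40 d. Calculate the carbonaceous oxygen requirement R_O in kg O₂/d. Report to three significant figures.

R_O ≈ 11100 kg O₂/d

Observed yield with endogenous decay: Y_obs = Y / (1 + k_d·θ_c) = 0.438 / (1 + 0.0841 × 8.40) = 0.438 / 1.706 = 0.2567 g VSS/g bCOD.
ΔS = 590 − 20.0 = 570.0 mg/L, so the substrate removal rate is 30600 × 570.0/1000 = 17442 kg bCOD/d.
Biomass synthesised: P_X = Y_obs × 17442 = 4477 kg VSS/d.
R_O = Q·(S₀ − S) − 1.42·P_X = 17442 − 1.42 × 4477 = 11085 kg O₂/d.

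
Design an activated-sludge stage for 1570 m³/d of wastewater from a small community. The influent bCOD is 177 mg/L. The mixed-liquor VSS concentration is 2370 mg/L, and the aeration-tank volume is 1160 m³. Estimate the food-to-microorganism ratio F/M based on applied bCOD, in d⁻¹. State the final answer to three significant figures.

F/M ≈ 0.101 d⁻¹

F/M = applied load / biomass = Q·S₀/(V·X) = 1570 × 177 / (1160 × 2370) = 0.1011 d⁻¹.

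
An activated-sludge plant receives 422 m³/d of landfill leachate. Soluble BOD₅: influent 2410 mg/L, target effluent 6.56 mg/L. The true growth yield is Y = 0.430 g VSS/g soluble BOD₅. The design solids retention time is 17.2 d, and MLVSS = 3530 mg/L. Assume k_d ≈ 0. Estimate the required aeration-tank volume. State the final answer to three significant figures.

V ≈ 2130 m³

V·X = Y·Q·ΔS·θ_c gives V = 0.430 × 422 × (2410 − 6.56) × 17.2 / 3530 = 2125 m³.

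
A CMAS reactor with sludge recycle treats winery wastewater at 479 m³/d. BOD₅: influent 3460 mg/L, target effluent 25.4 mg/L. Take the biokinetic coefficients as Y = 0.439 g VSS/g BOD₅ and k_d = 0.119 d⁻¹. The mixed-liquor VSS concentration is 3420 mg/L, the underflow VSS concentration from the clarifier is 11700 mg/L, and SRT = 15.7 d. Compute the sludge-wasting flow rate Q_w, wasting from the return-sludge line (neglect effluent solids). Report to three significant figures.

Q_w ≈ 21.5 m³/d

Rearranging the biomass balance for a CMAS with decay, V = Y·Q·ΔS·θ_c / [X·(1+k_d θ_c)] = 0.439 × 479 × (3460 − 25.4) × 15.7 / [3420 × (1 + 0.119 × 15.7)] = 1.13×10^7 / 9810 = 1156 m³.
θ_c = V·X/(Q_w·X_r) when wasting from the recycle, so Q_w = V·X/(θ_c·X_r) = 1156 × 3420 / (15.7 × 11700) = 21.52 m³/d.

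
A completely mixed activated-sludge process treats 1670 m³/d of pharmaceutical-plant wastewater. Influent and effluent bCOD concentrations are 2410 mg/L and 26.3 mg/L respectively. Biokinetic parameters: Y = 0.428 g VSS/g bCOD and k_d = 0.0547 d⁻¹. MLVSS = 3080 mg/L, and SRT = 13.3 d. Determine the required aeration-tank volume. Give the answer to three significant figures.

V ≈ 4260 m³

Rearranging the biomass balance for a CMAS with decay, V = Y·Q·ΔS·θ_c / [X·(1+k_d θ_c)] = 0.428 × 1670 × (2410 − 26.3) × 13.3 / [3080 × (1 + 0.0547 × 13.3)] = 2.27×10^7 / 5321 = 4259 m³.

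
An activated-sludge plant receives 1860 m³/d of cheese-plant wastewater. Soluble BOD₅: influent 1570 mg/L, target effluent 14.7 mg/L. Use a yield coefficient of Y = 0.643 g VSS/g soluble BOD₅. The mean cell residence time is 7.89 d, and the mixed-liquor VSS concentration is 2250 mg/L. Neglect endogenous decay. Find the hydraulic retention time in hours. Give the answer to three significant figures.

Biomass mass balance (decay neglected): V·X = Y·Q·(S₀ − S)·θ_c, so V = 0.643 × 1860 × (1570 − 14.7) × 7.89 / 2250 = 6523 m³.
τ = V/Q = 6523/1860 = 3.507 d, or 84.16 h.

τ ≈ 84.2 h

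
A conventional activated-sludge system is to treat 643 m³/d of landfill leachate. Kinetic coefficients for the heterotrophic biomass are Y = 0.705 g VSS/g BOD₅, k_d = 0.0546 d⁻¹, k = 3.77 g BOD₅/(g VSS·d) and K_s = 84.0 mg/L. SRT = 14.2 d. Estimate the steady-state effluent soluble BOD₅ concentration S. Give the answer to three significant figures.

S ≈ 4.15 mg/L

For a completely mixed reactor with recycle the Lawrence–McCarty relation gives S = K_s·(1 + k_d·θ_c) / [θ_c·(Y·k − k_d) − 1] = 84.0 × (1 + 0.0546 × 14.2) / [14.2 × (0.705 × 3.77 − 0.0546) − 1] = 149.1 / 35.97 = 4.146 mg/L.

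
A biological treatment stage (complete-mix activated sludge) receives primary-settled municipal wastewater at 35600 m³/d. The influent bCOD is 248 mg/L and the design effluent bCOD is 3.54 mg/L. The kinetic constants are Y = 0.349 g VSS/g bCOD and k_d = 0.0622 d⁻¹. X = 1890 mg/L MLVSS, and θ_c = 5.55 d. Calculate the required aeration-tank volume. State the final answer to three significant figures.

V ≈ 6630 m³

Rearranging the biomass balance for a CMAS with decay, V = Y·Q·ΔS·θ_c / [X·(1+k_d θ_c)] = 0.349 × 35600 × (248 − 3.54) × 5.55 / [1890 × (1 + 0.0622 × 5.55)] = 1.69×10^7 / 2542 = 6630 m³.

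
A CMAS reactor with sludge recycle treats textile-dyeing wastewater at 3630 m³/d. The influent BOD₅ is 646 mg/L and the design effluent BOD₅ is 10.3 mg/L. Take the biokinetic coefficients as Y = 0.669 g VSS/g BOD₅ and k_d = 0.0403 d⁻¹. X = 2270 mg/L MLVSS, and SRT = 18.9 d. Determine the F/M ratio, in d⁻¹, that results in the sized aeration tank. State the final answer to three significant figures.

From the SRT design equation V = Y Q (S₀−S) θ_c / [X (1 + k_d θ_c)] = 0.669 × 3630 × (646 − 10.3) × 18.9 / [2270 × (1 + 0.0403 × 18.9)] = 2.92×10^7 / 3999 = 7296 m³.
F/M = applied load / biomass = Q·S₀/(V·X) = 3630 × 646 / (7296 × 2270) = 0.1416 d⁻¹.

F/M ≈ 0.142 d⁻¹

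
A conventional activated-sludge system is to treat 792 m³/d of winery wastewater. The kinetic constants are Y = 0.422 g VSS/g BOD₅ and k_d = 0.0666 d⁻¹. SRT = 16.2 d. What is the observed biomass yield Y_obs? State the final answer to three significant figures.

Observed yield with endogenous decay: Y_obs = Y / (1 + k_d·θ_c) = 0.422 / (1 + 0.0666 × 16.2) = 0.422 / 2.079 = 0.2030 g VSS/g BOD₅.

Y_obs ≈ 0.203 g VSS/g BOD₅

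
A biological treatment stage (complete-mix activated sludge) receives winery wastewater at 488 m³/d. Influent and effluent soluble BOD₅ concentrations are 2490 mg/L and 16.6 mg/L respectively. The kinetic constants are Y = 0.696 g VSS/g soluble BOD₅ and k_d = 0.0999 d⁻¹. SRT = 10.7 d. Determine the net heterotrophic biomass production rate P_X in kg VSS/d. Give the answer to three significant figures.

P_X ≈ 406 kg VSS/d

Correct the yield for decay: Y_obs = Y/(1 + k_d θ_c) = 0.696 / (1 + 0.0999 × 10.7) = 0.696 / 2.069 = 0.3364.
Q·(S₀ − S) = 488 × (2490 − 16.6) × 10⁻³ = 1207 kg/d removed.
Net biomass production P_X = Y_obs × Q·(S₀ − S) = 0.3364 × 1207 = 406.0 kg VSS/d.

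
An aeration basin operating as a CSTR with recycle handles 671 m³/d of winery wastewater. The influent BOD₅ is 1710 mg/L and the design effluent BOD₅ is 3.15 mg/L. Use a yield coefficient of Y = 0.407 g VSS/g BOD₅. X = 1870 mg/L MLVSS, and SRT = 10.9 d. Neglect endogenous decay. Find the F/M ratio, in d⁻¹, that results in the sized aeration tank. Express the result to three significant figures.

V·X = Y·Q·ΔS·θ_c gives V = 0.407 × 671 × (1710 − 3.15) × 10.9 / 1870 = 2717 m³.
F/M = applied load / biomass = Q·S₀/(V·X) = 671 × 1710 / (2717 × 1870) = 0.2258 d⁻¹.

F/M ≈ 0.226 d⁻¹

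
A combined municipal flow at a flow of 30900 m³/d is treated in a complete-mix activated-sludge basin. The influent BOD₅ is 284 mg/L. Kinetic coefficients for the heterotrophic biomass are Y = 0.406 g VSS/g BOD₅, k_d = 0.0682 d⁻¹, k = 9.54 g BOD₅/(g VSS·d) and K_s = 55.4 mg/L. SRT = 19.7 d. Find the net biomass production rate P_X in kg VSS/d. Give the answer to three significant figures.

Effluent substrate depends only on kinetics and SRT: S = K_s(1 + k_d θ_c) / [θ_c(Yk − k_d) − 1] = 55.4 × (1 + 0.0682 × 19.7) / [19.7 × (0.406 × 9.54 − 0.0682) − 1] = 129.8 / 73.96 = 1.755 mg/L.
Y_obs = Y / (1 + k_d θ_c) = 0.406 / (1 + 0.0682 × 19.7) = 0.406 / 2.344 = 0.1732.
Mass of BOD₅ removed per day: Q(S₀ − S) = 30900 × 282.2 g/m³ = 8721 kg/d.
Biomass produced: P_X = Y_obs·Q·ΔS = 0.1732 × 8721 ≈ 1511 kg VSS/d.

P_X ≈ 1510 kg VSS/d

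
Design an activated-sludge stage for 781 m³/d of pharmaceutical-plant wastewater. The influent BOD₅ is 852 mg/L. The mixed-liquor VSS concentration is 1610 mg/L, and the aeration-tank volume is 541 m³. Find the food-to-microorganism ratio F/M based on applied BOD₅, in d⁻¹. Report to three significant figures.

F/M ≈ 0.764 d⁻¹

F/M = applied load / biomass = Q·S₀/(V·X) = 781 × 852 / (541.0 × 1610) = 0.7640 d⁻¹.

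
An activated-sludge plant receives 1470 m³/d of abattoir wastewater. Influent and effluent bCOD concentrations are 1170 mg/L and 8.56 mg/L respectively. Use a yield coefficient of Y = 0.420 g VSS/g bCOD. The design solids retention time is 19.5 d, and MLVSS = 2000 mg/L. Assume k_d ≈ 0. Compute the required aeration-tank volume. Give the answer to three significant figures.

V ≈ 6990 m³

With k_d = 0 the design equation reduces to V = Y Q (S₀−S) θ_c / X = 0.420 × 1470 × (1170 − 8.56) × 19.5 / 2000 = 6991 m³.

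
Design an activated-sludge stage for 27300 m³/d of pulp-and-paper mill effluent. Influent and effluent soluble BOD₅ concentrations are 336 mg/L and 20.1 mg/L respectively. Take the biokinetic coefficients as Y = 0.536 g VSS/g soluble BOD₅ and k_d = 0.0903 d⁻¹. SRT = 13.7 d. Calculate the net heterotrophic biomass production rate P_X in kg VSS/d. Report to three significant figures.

Observed yield with endogenous decay: Y_obs = Y / (1 + k_d·θ_c) = 0.536 / (1 + 0.0903 × 13.7) = 0.536 / 2.237 = 0.2396 g VSS/g soluble BOD₅.
Substrate removed = Q·(S₀ − S) = 27300 m³/d × (336 − 20.1) g/m³ = 8.62×10^6 g/d = 8624 kg/d.
So the net sludge growth is P_X = 0.2396 × 8624 = 2066 kg VSS/d.

P_X ≈ 2070 kg VSS/d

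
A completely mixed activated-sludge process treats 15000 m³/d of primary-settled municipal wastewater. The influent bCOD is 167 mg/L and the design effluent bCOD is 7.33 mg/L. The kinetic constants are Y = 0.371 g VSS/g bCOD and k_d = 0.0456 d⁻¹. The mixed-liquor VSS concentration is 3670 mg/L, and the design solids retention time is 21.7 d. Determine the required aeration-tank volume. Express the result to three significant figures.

Rearranging the biomass balance for a CMAS with decay, V = Y·Q·ΔS·θ_c / [X·(1+k_d θ_c)] = 0.371 × 15000 × (167 − 7.33) × 21.7 / [3670 × (1 + 0.0456 × 21.7)] = 1.93×10^7 / 7302 = 2641 m³.

V ≈ 2640 m³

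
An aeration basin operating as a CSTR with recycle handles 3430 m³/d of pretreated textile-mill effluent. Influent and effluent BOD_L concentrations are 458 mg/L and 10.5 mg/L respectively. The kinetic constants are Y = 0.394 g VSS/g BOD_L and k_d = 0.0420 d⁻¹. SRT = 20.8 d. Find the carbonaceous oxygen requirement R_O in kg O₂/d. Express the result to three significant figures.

R_O ≈ 1080 kg O₂/d

Y_obs = Y / (1 + k_d θ_c) = 0.394 / (1 + 0.0420 × 20.8) = 0.394 / 1.874 = 0.2103.
Q·(S₀ − S) = 3430 × (458 − 10.5) × 10⁻³ = 1535 kg/d removed.
Net sludge production P_X = 0.2103 × 1535 = 322.8 kg VSS/d.
Carbonaceous O₂ demand = substrate oxidised − cell-mass equivalent = 1535 − 1.42 × 322.8 = 1077 kg O₂/d.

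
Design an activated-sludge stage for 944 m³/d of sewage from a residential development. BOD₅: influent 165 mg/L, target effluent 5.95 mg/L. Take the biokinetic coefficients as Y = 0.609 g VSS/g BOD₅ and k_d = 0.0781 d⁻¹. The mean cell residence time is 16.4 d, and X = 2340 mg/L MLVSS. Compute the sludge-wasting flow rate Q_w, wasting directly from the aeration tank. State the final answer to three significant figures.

Q_w ≈ 17.1 m³/d

From the SRT design equation V = Y Q (S₀−S) θ_c / [X (1 + k_d θ_c)] = 0.609 × 944 × (165 − 5.95) × 16.4 / [2340 × (1 + 0.0781 × 16.4)] = 1.5×10^6 / 5337 = 281.0 m³.
With mixed-liquor wasting, θ_c = V/Q_w, so Q_w = V/θ_c = 281.0/16.4 = 17.13 m³/d.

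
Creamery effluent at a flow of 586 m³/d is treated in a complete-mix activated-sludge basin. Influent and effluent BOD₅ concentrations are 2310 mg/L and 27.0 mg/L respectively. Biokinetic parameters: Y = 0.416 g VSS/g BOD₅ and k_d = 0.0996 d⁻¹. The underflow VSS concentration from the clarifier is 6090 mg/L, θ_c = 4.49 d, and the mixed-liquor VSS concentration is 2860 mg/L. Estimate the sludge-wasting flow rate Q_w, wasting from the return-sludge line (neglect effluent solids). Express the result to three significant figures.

Steady-state biomass mass balance: V·X·(1 + k_d·θ_c) = Y·Q·(S₀ − S)·θ_c, so V = 0.416 × 586 × (2310 − 27.0) × 4.49 / [2860 × (1 + 0.0996 × 4.49)] = 2.5×10^6 / 4139 = 603.7 m³.
Q_w = (V·X)/(θ_c X_r) = 603.7 × 2860 / (4.49 × 6090) = 63.15 m³/d.

Q_w ≈ 63.1 m³/d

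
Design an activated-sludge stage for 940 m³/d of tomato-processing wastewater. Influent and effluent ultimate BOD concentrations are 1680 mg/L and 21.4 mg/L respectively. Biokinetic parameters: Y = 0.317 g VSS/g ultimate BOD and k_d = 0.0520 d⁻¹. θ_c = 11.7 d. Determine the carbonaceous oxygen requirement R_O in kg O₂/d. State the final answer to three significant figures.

Y_obs = Y / (1 + k_d θ_c) = 0.317 / (1 + 0.0520 × 11.7) = 0.317 / 1.608 = 0.1971.
ΔS = 1680 − 21.4 = 1659 mg/L, so the substrate removal rate is 940 × 1659/1000 = 1559 kg ultimate BOD/d.
Net sludge production P_X = 0.1971 × 1559 = 307.3 kg VSS/d.
R_O = Q·ΔS − 1.42 P_X = 1559 − 436.3 = 1123 kg O₂/d.

R_O ≈ 1120 kg O₂/d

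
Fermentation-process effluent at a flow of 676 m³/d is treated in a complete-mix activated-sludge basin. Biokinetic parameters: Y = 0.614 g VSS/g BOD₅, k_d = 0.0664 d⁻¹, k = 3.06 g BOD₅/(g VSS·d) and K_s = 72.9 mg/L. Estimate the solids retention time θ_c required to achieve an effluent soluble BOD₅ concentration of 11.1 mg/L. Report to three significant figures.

θ_c ≈ 5.50 d

From 1/θ_c = Y·k·S/(K_s + S) − k_d: Y·k·S/(K_s+S) = 0.614 × 3.06 × 11.1 / (72.9 + 11.1) = 0.2483 d⁻¹.
θ_c = 1/(μ − k_d) = 1/(0.2483 − 0.0664) = 1/0.1819 = 5.498 d.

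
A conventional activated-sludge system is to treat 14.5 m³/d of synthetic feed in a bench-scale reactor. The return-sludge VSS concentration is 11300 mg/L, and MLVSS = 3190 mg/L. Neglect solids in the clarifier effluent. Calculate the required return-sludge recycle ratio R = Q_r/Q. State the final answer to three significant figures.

R = Q_r/Q = X/(X_r − X) = 3190 / (11300 − 3190) = 0.3933.

R ≈ 0.393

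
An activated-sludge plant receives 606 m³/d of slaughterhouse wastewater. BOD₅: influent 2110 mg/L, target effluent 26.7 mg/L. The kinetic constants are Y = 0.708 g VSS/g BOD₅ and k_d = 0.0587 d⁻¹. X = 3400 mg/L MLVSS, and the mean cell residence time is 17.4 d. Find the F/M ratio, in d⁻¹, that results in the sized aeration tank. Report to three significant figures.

F/M ≈ 0.166 d⁻¹

Steady-state biomass mass balance: V·X·(1 + k_d·θ_c) = Y·Q·(S₀ − S)·θ_c, so V = 0.708 × 606 × (2110 − 26.7) × 17.4 / [3400 × (1 + 0.0587 × 17.4)] = 1.56×10^7 / 6873 = 2263 m³.
F/M = Q·S₀ / (V·X) = 606 × 2110 / (2263 × 3400) = 0.1662 g BOD₅·(g VSS·d)⁻¹.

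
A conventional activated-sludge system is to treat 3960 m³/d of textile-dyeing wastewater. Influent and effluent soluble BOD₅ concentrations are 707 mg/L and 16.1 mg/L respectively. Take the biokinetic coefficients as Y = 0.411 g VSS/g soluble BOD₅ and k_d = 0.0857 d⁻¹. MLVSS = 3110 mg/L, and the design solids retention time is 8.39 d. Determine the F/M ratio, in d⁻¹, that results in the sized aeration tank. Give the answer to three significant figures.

Rearranging the biomass balance for a CMAS with decay, V = Y·Q·ΔS·θ_c / [X·(1+k_d θ_c)] = 0.411 × 3960 × (707 − 16.1) × 8.39 / [3110 × (1 + 0.0857 × 8.39)] = 9.43×10^6 / 5346 = 1765 m³.
F/M = Q·S₀ / (V·X) = 3960 × 707 / (1765 × 3110) = 0.5101 g soluble BOD₅·(g VSS·d)⁻¹.

F/M ≈ 0.510 d⁻¹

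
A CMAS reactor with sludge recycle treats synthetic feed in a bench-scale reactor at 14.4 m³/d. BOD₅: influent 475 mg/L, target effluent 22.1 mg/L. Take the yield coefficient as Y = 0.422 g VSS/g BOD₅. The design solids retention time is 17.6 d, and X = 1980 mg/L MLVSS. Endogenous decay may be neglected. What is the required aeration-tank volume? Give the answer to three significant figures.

Biomass mass balance (decay neglected): V·X = Y·Q·(S₀ − S)·θ_c, so V = 0.422 × 14.4 × (475 − 22.1) × 17.6 / 1980 = 24.46 m³.

V ≈ 24.5 m³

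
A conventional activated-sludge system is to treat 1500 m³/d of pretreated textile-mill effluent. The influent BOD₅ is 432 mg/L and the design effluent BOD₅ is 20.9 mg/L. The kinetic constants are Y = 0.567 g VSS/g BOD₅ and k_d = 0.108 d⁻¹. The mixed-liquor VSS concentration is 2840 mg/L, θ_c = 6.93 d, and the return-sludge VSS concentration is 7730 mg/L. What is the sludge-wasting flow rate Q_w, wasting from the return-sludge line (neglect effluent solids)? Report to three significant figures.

Q_w ≈ 25.9 m³/d

Steady-state biomass mass balance: V·X·(1 + k_d·θ_c) = Y·Q·(S₀ − S)·θ_c, so V = 0.567 × 1500 × (432 − 20.9) × 6.93 / [2840 × (1 + 0.108 × 6.93)] = 2.42×10^6 / 4966 = 488.0 m³.
Wasting from the return line (neglecting effluent solids): Q_w = V·X / (θ_c·X_r) = 488.0 × 2840 / (6.93 × 7730) = 25.87 m³/d.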